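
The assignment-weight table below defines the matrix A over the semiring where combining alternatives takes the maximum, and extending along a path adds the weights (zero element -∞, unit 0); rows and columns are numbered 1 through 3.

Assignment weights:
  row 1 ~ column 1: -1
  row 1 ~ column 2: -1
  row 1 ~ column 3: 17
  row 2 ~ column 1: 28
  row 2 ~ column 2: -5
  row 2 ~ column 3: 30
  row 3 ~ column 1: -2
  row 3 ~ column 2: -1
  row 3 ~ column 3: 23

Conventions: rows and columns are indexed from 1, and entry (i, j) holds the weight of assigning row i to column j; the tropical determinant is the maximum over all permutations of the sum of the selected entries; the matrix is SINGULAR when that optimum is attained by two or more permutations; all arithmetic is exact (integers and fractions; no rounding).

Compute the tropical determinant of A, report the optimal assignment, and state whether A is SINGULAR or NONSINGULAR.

σ = (1, 2, 3): (-1) + (-5) + 23 = 17
σ = (1, 3, 2): (-1) + 30 + (-1) = 28
σ = (2, 1, 3): (-1) + 28 + 23 = 50
σ = (2, 3, 1): (-1) + 30 + (-2) = 27
σ = (3, 1, 2): 17 + 28 + (-1) = 44
σ = (3, 2, 1): 17 + (-5) + (-2) = 10
Optimal value attained by: σ = (2, 1, 3).
Answer: det⊕(A) = 50; verdict: NONSINGULAR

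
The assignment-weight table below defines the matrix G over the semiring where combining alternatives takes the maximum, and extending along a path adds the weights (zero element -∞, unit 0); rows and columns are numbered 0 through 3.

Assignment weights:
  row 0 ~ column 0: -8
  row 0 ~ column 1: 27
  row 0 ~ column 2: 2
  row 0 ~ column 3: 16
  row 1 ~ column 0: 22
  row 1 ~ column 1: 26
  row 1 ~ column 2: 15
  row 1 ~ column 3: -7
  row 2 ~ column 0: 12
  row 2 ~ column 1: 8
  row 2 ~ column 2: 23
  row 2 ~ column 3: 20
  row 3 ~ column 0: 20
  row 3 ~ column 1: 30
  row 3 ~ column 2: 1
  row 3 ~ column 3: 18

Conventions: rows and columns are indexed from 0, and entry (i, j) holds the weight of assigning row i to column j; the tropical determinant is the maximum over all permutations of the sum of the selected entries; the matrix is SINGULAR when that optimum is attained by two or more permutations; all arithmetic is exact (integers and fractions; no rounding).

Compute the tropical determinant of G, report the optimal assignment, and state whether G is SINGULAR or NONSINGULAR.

σ = (0, 1, 2, 3): (-8) + 26 + 23 + 18 = 59
σ = (0, 1, 3, 2): (-8) + 26 + 20 + 1 = 39
σ = (0, 2, 1, 3): (-8) + 15 + 8 + 18 = 33
σ = (0, 2, 3, 1): (-8) + 15 + 20 + 30 = 57
σ = (0, 3, 1, 2): (-8) + (-7) + 8 + 1 = -6
σ = (0, 3, 2, 1): (-8) + (-7) + 23 + 30 = 38
σ = (1, 0, 2, 3): 27 + 22 + 23 + 18 = 90
σ = (1, 0, 3, 2): 27 + 22 + 20 + 1 = 70
σ = (1, 2, 0, 3): 27 + 15 + 12 + 18 = 72
σ = (1, 2, 3, 0): 27 + 15 + 20 + 20 = 82
σ = (1, 3, 0, 2): 27 + (-7) + 12 + 1 = 33
σ = (1, 3, 2, 0): 27 + (-7) + 23 + 20 = 63
σ = (2, 0, 1, 3): 2 + 22 + 8 + 18 = 50
σ = (2, 0, 3, 1): 2 + 22 + 20 + 30 = 74
σ = (2, 1, 0, 3): 2 + 26 + 12 + 18 = 58
σ = (2, 1, 3, 0): 2 + 26 + 20 + 20 = 68
σ = (2, 3, 0, 1): 2 + (-7) + 12 + 30 = 37
σ = (2, 3, 1, 0): 2 + (-7) + 8 + 20 = 23
σ = (3, 0, 1, 2): 16 + 22 + 8 + 1 = 47
σ = (3, 0, 2, 1): 16 + 22 + 23 + 30 = 91
σ = (3, 1, 0, 2): 16 + 26 + 12 + 1 = 55
σ = (3, 1, 2, 0): 16 + 26 + 23 + 20 = 85
σ = (3, 2, 0, 1): 16 + 15 + 12 + 30 = 73
σ = (3, 2, 1, 0): 16 + 15 + 8 + 20 = 59
Optimal value attained by: σ = (3, 0, 2, 1).
Answer: det⊕(G) = 91; verdict: NONSINGULAR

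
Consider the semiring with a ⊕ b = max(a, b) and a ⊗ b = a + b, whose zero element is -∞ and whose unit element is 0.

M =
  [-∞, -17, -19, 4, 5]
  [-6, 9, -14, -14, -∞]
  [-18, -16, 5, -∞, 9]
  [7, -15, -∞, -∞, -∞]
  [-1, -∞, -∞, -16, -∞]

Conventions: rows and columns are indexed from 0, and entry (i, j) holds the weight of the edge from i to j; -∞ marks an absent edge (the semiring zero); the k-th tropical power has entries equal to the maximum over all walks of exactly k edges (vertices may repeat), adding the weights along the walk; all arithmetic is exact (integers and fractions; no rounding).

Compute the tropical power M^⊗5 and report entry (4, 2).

M^⊗2:
  [11, -8, -14, -11, -10]
  [3, 18, -5, -2, -1]
  [8, -7, 10, -7, 14]
  [-21, -6, -12, 11, 12]
  [-9, -18, -20, 3, 4]
M^⊗3:
  [-4, 1, -8, 15, 16]
  [12, 27, 4, 7, 8]
  [13, 2, 15, 12, 19]
  [18, 3, -7, -4, -3]
  [10, -9, -15, -5, -4]
M^⊗4:
  [22, 10, -3, 0, 1]
  [21, 36, 13, 16, 17]
  [19, 11, 20, 17, 24]
  [3, 12, -1, 22, 23]
  [2, 0, -9, 14, 15]
M^⊗5:
  [7, 19, 3, 26, 27]
  [30, 45, 22, 25, 26]
  [24, 20, 25, 23, 29]
  [29, 21, 4, 7, 8]
  [21, 9, -4, 6, 7]
Key observation: the optimum is the walk 4->0->3->0->2->2, with weight (-1) + 4 + 7 + (-19) + 5 = -4.
Optimal value attained by: walk 4->0->3->0->2->2.
Answer: (M^⊗5)[4][2] = -4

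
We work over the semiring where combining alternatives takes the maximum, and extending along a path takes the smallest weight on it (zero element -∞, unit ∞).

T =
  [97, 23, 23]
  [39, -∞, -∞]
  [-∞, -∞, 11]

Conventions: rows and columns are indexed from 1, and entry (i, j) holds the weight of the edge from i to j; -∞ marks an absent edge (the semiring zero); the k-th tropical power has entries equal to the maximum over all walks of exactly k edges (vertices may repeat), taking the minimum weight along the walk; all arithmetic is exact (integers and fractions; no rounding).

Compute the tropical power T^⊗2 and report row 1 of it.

T^⊗2:
  [97, 23, 23]
  [39, 23, 23]
  [-∞, -∞, 11]
Answer: row 1 of T^⊗2 = [97, 23, 23]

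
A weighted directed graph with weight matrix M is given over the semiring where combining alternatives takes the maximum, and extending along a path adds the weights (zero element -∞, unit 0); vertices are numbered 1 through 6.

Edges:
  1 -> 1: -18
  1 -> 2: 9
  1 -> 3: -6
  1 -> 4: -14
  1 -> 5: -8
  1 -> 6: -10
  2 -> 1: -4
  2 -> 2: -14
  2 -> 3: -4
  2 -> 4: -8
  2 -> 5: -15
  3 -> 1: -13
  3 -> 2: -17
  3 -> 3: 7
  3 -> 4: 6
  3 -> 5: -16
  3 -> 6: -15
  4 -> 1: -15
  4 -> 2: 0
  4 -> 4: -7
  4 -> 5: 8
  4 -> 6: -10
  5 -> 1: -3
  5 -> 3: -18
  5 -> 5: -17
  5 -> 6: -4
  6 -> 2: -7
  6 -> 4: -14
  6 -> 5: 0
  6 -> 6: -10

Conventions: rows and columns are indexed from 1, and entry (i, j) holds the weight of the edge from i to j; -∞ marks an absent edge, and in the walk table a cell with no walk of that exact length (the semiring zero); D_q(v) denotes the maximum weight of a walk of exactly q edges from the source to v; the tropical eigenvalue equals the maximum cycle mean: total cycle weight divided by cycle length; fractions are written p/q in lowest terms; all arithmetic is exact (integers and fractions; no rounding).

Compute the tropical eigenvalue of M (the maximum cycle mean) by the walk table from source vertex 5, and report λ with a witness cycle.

q=0: [-∞, -∞, -∞, -∞, 0, -∞]
q=1: [-3, -∞, -18, -∞, -17, -4]
q=2: [-20, 6, -9, -12, -4, -13]
q=3: [2, -8, 2, -2, -4, -8]
q=4: [-7, 11, 9, 8, 6, -8]
q=5: [7, 8, 16, 15, 16, 2]
q=6: [13, 16, 23, 22, 23, 12]
Optimal cycle mean attained by: cycle 3->3, total 7, length 1.
Answer: λ = 7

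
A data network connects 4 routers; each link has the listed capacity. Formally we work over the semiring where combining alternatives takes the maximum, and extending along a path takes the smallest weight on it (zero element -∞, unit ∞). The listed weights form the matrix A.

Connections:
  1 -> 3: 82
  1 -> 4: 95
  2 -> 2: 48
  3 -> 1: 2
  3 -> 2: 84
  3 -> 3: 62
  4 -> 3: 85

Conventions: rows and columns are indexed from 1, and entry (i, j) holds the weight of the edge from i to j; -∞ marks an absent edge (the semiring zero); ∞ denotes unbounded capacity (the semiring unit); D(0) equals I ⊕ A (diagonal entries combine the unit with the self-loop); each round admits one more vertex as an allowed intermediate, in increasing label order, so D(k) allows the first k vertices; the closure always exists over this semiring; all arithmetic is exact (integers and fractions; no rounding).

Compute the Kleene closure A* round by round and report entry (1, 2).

D(0):
  [∞, -∞, 82, 95]
  [-∞, ∞, -∞, -∞]
  [2, 84, ∞, -∞]
  [-∞, -∞, 85, ∞]
D(1):
  [∞, -∞, 82, 95]
  [-∞, ∞, -∞, -∞]
  [2, 84, ∞, 2]
  [-∞, -∞, 85, ∞]
D(2):
  [∞, -∞, 82, 95]
  [-∞, ∞, -∞, -∞]
  [2, 84, ∞, 2]
  [-∞, -∞, 85, ∞]
D(3):
  [∞, 82, 82, 95]
  [-∞, ∞, -∞, -∞]
  [2, 84, ∞, 2]
  [2, 84, 85, ∞]
D(4):
  [∞, 84, 85, 95]
  [-∞, ∞, -∞, -∞]
  [2, 84, ∞, 2]
  [2, 84, 85, ∞]
Answer: A*[1][2] = 84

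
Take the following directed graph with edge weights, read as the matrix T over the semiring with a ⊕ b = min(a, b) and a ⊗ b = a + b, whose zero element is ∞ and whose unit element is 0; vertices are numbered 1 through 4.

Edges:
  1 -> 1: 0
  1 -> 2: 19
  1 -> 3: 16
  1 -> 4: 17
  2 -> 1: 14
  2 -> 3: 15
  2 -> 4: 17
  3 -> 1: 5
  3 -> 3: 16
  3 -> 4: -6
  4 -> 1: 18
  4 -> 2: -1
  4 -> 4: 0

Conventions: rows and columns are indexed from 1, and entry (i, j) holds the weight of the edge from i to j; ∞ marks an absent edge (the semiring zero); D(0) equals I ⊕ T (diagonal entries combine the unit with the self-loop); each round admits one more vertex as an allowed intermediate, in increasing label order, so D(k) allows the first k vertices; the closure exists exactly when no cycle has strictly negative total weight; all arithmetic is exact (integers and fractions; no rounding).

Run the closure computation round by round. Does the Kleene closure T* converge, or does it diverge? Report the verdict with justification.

D(0):
  [0, 19, 16, 17]
  [14, 0, 15, 17]
  [5, ∞, 0, -6]
  [18, -1, ∞, 0]
D(1):
  [0, 19, 16, 17]
  [14, 0, 15, 17]
  [5, 24, 0, -6]
  [18, -1, 34, 0]
D(2):
  [0, 19, 16, 17]
  [14, 0, 15, 17]
  [5, 24, 0, -6]
  [13, -1, 14, 0]
D(3):
  [0, 19, 16, 10]
  [14, 0, 15, 9]
  [5, 24, 0, -6]
  [13, -1, 14, 0]
D(4):
  [0, 9, 16, 10]
  [14, 0, 15, 9]
  [5, -7, 0, -6]
  [13, -1, 14, 0]
Key observation: every diagonal entry stays at the unit through all rounds, so no improving cycle exists.
Answer: CONVERGES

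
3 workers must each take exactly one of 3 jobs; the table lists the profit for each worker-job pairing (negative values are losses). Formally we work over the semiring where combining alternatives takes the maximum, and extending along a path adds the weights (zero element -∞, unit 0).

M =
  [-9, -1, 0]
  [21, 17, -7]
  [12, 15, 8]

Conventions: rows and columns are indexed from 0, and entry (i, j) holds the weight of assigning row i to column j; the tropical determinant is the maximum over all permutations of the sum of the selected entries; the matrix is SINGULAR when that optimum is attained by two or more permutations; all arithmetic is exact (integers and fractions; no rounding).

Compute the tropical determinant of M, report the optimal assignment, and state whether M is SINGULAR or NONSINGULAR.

σ = (0, 1, 2): (-9) + 17 + 8 = 16
σ = (0, 2, 1): (-9) + (-7) + 15 = -1
σ = (1, 0, 2): (-1) + 21 + 8 = 28
σ = (1, 2, 0): (-1) + (-7) + 12 = 4
σ = (2, 0, 1): 0 + 21 + 15 = 36
σ = (2, 1, 0): 0 + 17 + 12 = 29
Optimal value attained by: σ = (2, 0, 1).
Answer: det⊕(M) = 36; verdict: NONSINGULAR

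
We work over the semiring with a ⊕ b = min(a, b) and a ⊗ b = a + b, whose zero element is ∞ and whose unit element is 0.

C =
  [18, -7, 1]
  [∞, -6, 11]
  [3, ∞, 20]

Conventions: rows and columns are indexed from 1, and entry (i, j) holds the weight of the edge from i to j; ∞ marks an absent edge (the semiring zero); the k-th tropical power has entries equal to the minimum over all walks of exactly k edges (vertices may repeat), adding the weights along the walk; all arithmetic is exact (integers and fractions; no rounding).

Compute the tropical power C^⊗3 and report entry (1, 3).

C^⊗2:
  [4, -13, 4]
  [14, -12, 5]
  [21, -4, 4]
C^⊗3:
  [7, -19, -2]
  [8, -18, -1]
  [7, -10, 7]
Key observation: the optimum is the walk 1->2->2->3, with weight (-7) + (-6) + 11 = -2.
Optimal value attained by: walk 1->2->2->3.
Answer: (C^⊗3)[1][3] = -2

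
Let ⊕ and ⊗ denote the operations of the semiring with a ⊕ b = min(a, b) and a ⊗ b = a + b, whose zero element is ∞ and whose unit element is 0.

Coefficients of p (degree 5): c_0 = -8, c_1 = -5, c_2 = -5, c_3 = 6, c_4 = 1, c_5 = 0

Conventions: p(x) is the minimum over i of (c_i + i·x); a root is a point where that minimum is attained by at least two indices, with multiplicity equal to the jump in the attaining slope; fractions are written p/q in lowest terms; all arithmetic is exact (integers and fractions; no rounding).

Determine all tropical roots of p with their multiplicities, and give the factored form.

hull edge (i=0, c=-8) to (i=2, c=-5): slope 3/2, span 2
hull edge (i=2, c=-5) to (i=5, c=0): slope 5/3, span 3
Factored form: p(x) = 0 ⊗ (x ⊕ (-5/3)) ⊗ (x ⊕ (-5/3)) ⊗ (x ⊕ (-5/3)) ⊗ (x ⊕ (-3/2)) ⊗ (x ⊕ (-3/2))
Answer: roots = -5/3 (mult 3), -3/2 (mult 2)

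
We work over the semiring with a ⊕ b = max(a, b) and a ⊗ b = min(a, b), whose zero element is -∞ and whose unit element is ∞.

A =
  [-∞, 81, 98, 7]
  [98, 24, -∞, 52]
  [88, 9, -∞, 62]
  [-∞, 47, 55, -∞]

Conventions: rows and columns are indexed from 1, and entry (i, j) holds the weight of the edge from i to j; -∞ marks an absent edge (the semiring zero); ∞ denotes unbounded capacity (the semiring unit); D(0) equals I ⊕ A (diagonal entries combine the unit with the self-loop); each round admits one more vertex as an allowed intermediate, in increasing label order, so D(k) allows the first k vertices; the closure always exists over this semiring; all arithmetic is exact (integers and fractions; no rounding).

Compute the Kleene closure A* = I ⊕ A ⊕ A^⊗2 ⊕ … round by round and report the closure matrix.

D(0):
  [∞, 81, 98, 7]
  [98, ∞, -∞, 52]
  [88, 9, ∞, 62]
  [-∞, 47, 55, ∞]
D(1):
  [∞, 81, 98, 7]
  [98, ∞, 98, 52]
  [88, 81, ∞, 62]
  [-∞, 47, 55, ∞]
D(2):
  [∞, 81, 98, 52]
  [98, ∞, 98, 52]
  [88, 81, ∞, 62]
  [47, 47, 55, ∞]
D(3):
  [∞, 81, 98, 62]
  [98, ∞, 98, 62]
  [88, 81, ∞, 62]
  [55, 55, 55, ∞]
D(4):
  [∞, 81, 98, 62]
  [98, ∞, 98, 62]
  [88, 81, ∞, 62]
  [55, 55, 55, ∞]
Answer: A* = [[∞, 81, 98, 62], [98, ∞, 98, 62], [88, 81, ∞, 62], [55, 55, 55, ∞]]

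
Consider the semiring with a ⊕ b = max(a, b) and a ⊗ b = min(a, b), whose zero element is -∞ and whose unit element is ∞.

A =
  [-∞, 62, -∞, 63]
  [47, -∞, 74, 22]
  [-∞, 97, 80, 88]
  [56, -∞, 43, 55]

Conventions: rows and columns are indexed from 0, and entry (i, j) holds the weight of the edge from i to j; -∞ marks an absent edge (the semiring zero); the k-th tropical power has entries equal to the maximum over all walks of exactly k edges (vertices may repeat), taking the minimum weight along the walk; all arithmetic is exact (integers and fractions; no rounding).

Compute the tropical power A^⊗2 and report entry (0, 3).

A^⊗2:
  [56, -∞, 62, 55]
  [22, 74, 74, 74]
  [56, 80, 80, 80]
  [55, 56, 43, 56]
Key observation: the optimum is the walk 0->3->3, with weight 63 min 55 = 55.
Optimal value attained by: walk 0->3->3.
Answer: (A^⊗2)[0][3] = 55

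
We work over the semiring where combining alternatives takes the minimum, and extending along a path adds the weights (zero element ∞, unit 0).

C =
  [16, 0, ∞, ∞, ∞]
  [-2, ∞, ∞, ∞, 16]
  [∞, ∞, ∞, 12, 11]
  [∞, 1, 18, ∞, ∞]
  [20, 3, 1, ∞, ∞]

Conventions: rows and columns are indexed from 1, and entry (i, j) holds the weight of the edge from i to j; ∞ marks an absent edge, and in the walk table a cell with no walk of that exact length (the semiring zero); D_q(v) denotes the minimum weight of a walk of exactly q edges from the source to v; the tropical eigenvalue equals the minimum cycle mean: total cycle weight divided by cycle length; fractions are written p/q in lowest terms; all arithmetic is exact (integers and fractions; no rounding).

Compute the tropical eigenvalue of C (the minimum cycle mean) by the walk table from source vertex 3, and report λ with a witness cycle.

q=0: [∞, ∞, 0, ∞, ∞]
q=1: [∞, ∞, ∞, 12, 11]
q=2: [31, 13, 12, ∞, ∞]
q=3: [11, 31, ∞, 24, 23]
q=4: [27, 11, 24, ∞, 47]
q=5: [9, 27, 48, 36, 27]
Optimal cycle mean attained by: cycle 1->2->1, total 0 + (-2), length 2.
Answer: λ = -1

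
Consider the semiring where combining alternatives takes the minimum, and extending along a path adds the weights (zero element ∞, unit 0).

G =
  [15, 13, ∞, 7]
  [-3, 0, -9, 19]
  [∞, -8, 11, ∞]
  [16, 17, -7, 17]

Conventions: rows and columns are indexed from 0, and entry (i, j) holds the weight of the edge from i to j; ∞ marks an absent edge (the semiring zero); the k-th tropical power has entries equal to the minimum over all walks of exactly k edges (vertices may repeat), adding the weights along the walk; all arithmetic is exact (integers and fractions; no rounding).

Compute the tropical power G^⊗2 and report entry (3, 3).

G^⊗2:
  [10, 13, 0, 22]
  [-3, -17, -9, 4]
  [-11, -8, -17, 11]
  [14, -15, 4, 23]
Key observation: the optimum is the walk 3->0->3, with weight 16 + 7 = 23.
Optimal value attained by: walk 3->0->3.
Answer: (G^⊗2)[3][3] = 23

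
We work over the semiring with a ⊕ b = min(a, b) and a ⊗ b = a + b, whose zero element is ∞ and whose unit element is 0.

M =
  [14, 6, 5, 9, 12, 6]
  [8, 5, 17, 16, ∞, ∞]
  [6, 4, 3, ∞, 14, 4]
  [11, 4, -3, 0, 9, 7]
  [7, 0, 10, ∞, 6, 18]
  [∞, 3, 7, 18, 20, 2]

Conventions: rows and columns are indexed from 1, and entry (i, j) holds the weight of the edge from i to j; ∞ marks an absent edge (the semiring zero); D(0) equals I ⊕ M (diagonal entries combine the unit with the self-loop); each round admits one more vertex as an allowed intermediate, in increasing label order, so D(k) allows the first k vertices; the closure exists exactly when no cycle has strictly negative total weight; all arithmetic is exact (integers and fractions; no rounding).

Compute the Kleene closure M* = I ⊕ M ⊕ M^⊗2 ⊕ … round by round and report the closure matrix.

D(0):
  [0, 6, 5, 9, 12, 6]
  [8, 0, 17, 16, ∞, ∞]
  [6, 4, 0, ∞, 14, 4]
  [11, 4, -3, 0, 9, 7]
  [7, 0, 10, ∞, 0, 18]
  [∞, 3, 7, 18, 20, 0]
D(1):
  [0, 6, 5, 9, 12, 6]
  [8, 0, 13, 16, 20, 14]
  [6, 4, 0, 15, 14, 4]
  [11, 4, -3, 0, 9, 7]
  [7, 0, 10, 16, 0, 13]
  [∞, 3, 7, 18, 20, 0]
D(2):
  [0, 6, 5, 9, 12, 6]
  [8, 0, 13, 16, 20, 14]
  [6, 4, 0, 15, 14, 4]
  [11, 4, -3, 0, 9, 7]
  [7, 0, 10, 16, 0, 13]
  [11, 3, 7, 18, 20, 0]
D(3):
  [0, 6, 5, 9, 12, 6]
  [8, 0, 13, 16, 20, 14]
  [6, 4, 0, 15, 14, 4]
  [3, 1, -3, 0, 9, 1]
  [7, 0, 10, 16, 0, 13]
  [11, 3, 7, 18, 20, 0]
D(4):
  [0, 6, 5, 9, 12, 6]
  [8, 0, 13, 16, 20, 14]
  [6, 4, 0, 15, 14, 4]
  [3, 1, -3, 0, 9, 1]
  [7, 0, 10, 16, 0, 13]
  [11, 3, 7, 18, 20, 0]
D(5):
  [0, 6, 5, 9, 12, 6]
  [8, 0, 13, 16, 20, 14]
  [6, 4, 0, 15, 14, 4]
  [3, 1, -3, 0, 9, 1]
  [7, 0, 10, 16, 0, 13]
  [11, 3, 7, 18, 20, 0]
D(6):
  [0, 6, 5, 9, 12, 6]
  [8, 0, 13, 16, 20, 14]
  [6, 4, 0, 15, 14, 4]
  [3, 1, -3, 0, 9, 1]
  [7, 0, 10, 16, 0, 13]
  [11, 3, 7, 18, 20, 0]
Answer: M* = [[0, 6, 5, 9, 12, 6], [8, 0, 13, 16, 20, 14], [6, 4, 0, 15, 14, 4], [3, 1, -3, 0, 9, 1], [7, 0, 10, 16, 0, 13], [11, 3, 7, 18, 20, 0]]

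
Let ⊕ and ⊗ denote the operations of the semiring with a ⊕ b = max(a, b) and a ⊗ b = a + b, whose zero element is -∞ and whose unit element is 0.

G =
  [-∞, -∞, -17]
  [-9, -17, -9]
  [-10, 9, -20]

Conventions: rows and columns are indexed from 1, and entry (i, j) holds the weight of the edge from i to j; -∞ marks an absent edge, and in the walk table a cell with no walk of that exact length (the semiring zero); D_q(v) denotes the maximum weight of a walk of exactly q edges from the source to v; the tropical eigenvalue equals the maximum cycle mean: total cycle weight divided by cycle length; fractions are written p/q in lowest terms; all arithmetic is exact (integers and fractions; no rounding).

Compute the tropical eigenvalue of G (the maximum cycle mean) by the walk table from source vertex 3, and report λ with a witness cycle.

q=0: [-∞, -∞, 0]
q=1: [-10, 9, -20]
q=2: [0, -8, 0]
q=3: [-10, 9, -17]
Optimal cycle mean attained by: cycle 2->3->2, total (-9) + 9, length 2.
Answer: λ = 0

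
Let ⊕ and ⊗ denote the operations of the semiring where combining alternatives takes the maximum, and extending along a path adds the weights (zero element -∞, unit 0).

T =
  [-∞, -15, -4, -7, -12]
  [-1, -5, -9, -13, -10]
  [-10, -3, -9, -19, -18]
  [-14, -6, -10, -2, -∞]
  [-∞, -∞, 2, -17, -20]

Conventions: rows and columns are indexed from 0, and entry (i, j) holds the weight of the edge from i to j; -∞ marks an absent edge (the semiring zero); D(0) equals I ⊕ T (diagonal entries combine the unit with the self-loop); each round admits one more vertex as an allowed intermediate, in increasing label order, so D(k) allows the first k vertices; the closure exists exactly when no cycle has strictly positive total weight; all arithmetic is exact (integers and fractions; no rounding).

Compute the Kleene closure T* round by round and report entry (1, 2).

D(0):
  [0, -15, -4, -7, -12]
  [-1, 0, -9, -13, -10]
  [-10, -3, 0, -19, -18]
  [-14, -6, -10, 0, -∞]
  [-∞, -∞, 2, -17, 0]
D(1):
  [0, -15, -4, -7, -12]
  [-1, 0, -5, -8, -10]
  [-10, -3, 0, -17, -18]
  [-14, -6, -10, 0, -26]
  [-∞, -∞, 2, -17, 0]
D(2):
  [0, -15, -4, -7, -12]
  [-1, 0, -5, -8, -10]
  [-4, -3, 0, -11, -13]
  [-7, -6, -10, 0, -16]
  [-∞, -∞, 2, -17, 0]
D(3):
  [0, -7, -4, -7, -12]
  [-1, 0, -5, -8, -10]
  [-4, -3, 0, -11, -13]
  [-7, -6, -10, 0, -16]
  [-2, -1, 2, -9, 0]
D(4):
  [0, -7, -4, -7, -12]
  [-1, 0, -5, -8, -10]
  [-4, -3, 0, -11, -13]
  [-7, -6, -10, 0, -16]
  [-2, -1, 2, -9, 0]
D(5):
  [0, -7, -4, -7, -12]
  [-1, 0, -5, -8, -10]
  [-4, -3, 0, -11, -13]
  [-7, -6, -10, 0, -16]
  [-2, -1, 2, -9, 0]
Answer: T*[1][2] = -5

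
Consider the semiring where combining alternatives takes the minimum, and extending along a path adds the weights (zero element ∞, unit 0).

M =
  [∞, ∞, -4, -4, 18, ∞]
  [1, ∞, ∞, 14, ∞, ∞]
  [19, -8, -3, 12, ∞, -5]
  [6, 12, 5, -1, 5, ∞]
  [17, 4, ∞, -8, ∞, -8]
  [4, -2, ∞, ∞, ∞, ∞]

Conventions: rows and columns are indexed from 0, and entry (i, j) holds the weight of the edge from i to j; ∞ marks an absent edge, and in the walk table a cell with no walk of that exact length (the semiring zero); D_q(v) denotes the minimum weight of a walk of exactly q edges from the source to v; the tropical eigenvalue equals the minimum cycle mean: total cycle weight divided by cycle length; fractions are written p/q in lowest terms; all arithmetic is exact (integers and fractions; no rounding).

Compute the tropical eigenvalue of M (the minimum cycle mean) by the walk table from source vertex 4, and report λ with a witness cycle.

q=0: [∞, ∞, ∞, ∞, 0, ∞]
q=1: [17, 4, ∞, -8, ∞, -8]
q=2: [-4, -10, -3, -9, -3, ∞]
q=3: [-9, -11, -8, -11, -4, -11]
q=4: [-10, -16, -13, -13, -6, -13]
q=5: [-15, -21, -16, -14, -8, -18]
q=6: [-20, -24, -19, -19, -9, -21]
Optimal cycle mean attained by: cycle 0->2->1->0, total (-4) + (-8) + 1, length 3.
Answer: λ = -11/3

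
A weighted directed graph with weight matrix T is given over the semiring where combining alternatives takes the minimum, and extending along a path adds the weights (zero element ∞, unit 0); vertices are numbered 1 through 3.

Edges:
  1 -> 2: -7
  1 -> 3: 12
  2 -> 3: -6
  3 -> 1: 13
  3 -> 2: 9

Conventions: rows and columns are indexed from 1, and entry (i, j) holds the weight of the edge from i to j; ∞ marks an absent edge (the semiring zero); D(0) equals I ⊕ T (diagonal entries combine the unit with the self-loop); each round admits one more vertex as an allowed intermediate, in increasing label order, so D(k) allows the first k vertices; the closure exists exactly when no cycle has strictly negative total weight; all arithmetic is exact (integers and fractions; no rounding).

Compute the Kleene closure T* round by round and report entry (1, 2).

D(0):
  [0, -7, 12]
  [∞, 0, -6]
  [13, 9, 0]
D(1):
  [0, -7, 12]
  [∞, 0, -6]
  [13, 6, 0]
D(2):
  [0, -7, -13]
  [∞, 0, -6]
  [13, 6, 0]
D(3):
  [0, -7, -13]
  [7, 0, -6]
  [13, 6, 0]
Answer: T*[1][2] = -7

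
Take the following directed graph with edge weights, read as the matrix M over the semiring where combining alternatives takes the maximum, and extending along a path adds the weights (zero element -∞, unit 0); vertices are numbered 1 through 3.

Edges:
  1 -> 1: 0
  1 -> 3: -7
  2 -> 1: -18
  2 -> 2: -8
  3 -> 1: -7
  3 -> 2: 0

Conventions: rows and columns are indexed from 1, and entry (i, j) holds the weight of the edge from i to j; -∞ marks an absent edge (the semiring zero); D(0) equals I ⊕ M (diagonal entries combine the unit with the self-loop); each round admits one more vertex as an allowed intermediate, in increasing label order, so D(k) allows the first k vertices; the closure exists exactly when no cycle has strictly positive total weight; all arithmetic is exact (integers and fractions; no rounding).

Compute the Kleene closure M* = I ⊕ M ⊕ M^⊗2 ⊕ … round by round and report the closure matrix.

D(0):
  [0, -∞, -7]
  [-18, 0, -∞]
  [-7, 0, 0]
D(1):
  [0, -∞, -7]
  [-18, 0, -25]
  [-7, 0, 0]
D(2):
  [0, -∞, -7]
  [-18, 0, -25]
  [-7, 0, 0]
D(3):
  [0, -7, -7]
  [-18, 0, -25]
  [-7, 0, 0]
Answer: M* = [[0, -7, -7], [-18, 0, -25], [-7, 0, 0]]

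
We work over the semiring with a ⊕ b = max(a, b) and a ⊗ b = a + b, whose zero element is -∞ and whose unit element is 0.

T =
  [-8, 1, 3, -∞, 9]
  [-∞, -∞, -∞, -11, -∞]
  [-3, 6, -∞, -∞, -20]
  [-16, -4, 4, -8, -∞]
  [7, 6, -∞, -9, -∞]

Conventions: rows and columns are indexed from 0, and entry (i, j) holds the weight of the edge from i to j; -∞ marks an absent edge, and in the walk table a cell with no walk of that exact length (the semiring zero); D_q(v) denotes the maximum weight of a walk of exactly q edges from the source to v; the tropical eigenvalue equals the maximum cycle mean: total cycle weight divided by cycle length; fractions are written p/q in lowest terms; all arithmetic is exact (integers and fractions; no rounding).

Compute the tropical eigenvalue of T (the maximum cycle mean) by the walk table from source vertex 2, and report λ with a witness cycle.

q=0: [-∞, -∞, 0, -∞, -∞]
q=1: [-3, 6, -∞, -∞, -20]
q=2: [-11, -2, 0, -5, 6]
q=3: [13, 12, -1, -3, -2]
q=4: [5, 14, 16, 1, 22]
q=5: [29, 28, 8, 13, 14]
Optimal cycle mean attained by: cycle 0->4->0, total 9 + 7, length 2.
Answer: λ = 8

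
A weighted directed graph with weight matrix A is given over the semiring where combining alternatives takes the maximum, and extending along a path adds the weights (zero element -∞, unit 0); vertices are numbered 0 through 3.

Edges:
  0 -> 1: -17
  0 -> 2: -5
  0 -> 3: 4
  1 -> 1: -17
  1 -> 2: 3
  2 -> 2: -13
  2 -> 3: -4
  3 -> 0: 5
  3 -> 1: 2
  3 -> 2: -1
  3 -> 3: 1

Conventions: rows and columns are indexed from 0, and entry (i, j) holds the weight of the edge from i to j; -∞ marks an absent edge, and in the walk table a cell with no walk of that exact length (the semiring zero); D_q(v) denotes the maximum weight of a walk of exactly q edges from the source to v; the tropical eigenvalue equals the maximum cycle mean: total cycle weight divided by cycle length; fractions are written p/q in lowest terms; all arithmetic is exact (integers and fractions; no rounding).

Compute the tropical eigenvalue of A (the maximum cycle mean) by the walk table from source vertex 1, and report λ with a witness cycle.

q=0: [-∞, 0, -∞, -∞]
q=1: [-∞, -17, 3, -∞]
q=2: [-∞, -34, -10, -1]
q=3: [4, 1, -2, 0]
q=4: [5, 2, 4, 8]
Optimal cycle mean attained by: cycle 0->3->0, total 4 + 5, length 2.
Answer: λ = 9/2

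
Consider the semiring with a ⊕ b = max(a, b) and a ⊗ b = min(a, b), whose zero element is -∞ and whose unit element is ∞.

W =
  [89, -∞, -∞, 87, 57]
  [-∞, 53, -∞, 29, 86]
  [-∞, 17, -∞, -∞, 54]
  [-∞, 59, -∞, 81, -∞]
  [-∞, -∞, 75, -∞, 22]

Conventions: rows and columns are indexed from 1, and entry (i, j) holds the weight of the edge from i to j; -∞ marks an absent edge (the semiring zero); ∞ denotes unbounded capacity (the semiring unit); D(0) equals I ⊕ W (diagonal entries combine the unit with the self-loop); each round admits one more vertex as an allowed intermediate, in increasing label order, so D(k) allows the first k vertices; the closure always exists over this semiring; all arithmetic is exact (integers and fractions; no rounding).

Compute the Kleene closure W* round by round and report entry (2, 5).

D(0):
  [∞, -∞, -∞, 87, 57]
  [-∞, ∞, -∞, 29, 86]
  [-∞, 17, ∞, -∞, 54]
  [-∞, 59, -∞, ∞, -∞]
  [-∞, -∞, 75, -∞, ∞]
D(1):
  [∞, -∞, -∞, 87, 57]
  [-∞, ∞, -∞, 29, 86]
  [-∞, 17, ∞, -∞, 54]
  [-∞, 59, -∞, ∞, -∞]
  [-∞, -∞, 75, -∞, ∞]
D(2):
  [∞, -∞, -∞, 87, 57]
  [-∞, ∞, -∞, 29, 86]
  [-∞, 17, ∞, 17, 54]
  [-∞, 59, -∞, ∞, 59]
  [-∞, -∞, 75, -∞, ∞]
D(3):
  [∞, -∞, -∞, 87, 57]
  [-∞, ∞, -∞, 29, 86]
  [-∞, 17, ∞, 17, 54]
  [-∞, 59, -∞, ∞, 59]
  [-∞, 17, 75, 17, ∞]
D(4):
  [∞, 59, -∞, 87, 59]
  [-∞, ∞, -∞, 29, 86]
  [-∞, 17, ∞, 17, 54]
  [-∞, 59, -∞, ∞, 59]
  [-∞, 17, 75, 17, ∞]
D(5):
  [∞, 59, 59, 87, 59]
  [-∞, ∞, 75, 29, 86]
  [-∞, 17, ∞, 17, 54]
  [-∞, 59, 59, ∞, 59]
  [-∞, 17, 75, 17, ∞]
Answer: W*[2][5] = 86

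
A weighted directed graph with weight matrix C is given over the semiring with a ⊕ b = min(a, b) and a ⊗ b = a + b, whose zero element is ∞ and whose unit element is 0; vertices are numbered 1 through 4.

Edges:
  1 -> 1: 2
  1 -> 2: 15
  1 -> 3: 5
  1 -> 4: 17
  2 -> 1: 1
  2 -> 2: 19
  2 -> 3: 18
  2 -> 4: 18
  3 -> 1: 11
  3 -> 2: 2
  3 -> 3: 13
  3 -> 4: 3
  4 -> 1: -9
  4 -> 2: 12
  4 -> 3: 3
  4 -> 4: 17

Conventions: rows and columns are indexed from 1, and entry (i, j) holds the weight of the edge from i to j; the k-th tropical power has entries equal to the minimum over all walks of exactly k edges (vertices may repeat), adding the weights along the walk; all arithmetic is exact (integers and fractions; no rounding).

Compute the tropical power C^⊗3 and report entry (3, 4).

C^⊗2:
  [4, 7, 7, 8]
  [3, 16, 6, 18]
  [-6, 15, 6, 16]
  [-7, 5, -4, 6]
C^⊗3:
  [-1, 9, 9, 10]
  [5, 8, 8, 9]
  [-4, 8, -1, 9]
  [-5, -2, -2, -1]
Key observation: the optimum is the walk 3->4->3->4, with weight 3 + 3 + 3 = 9.
Optimal value attained by: walk 3->4->3->4.
Answer: (C^⊗3)[3][4] = 9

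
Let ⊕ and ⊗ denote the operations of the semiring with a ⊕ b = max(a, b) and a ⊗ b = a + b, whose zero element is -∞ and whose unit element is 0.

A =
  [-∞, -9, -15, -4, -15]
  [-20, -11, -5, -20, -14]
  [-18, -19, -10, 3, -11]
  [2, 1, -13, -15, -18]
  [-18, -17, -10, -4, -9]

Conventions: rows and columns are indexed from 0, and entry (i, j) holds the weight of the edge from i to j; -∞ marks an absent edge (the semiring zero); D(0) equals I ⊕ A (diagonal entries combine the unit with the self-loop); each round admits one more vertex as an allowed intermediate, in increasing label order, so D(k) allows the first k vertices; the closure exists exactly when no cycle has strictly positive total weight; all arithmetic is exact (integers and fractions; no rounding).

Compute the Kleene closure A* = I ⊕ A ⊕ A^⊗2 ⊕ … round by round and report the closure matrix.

D(0):
  [0, -9, -15, -4, -15]
  [-20, 0, -5, -20, -14]
  [-18, -19, 0, 3, -11]
  [2, 1, -13, 0, -18]
  [-18, -17, -10, -4, 0]
D(1):
  [0, -9, -15, -4, -15]
  [-20, 0, -5, -20, -14]
  [-18, -19, 0, 3, -11]
  [2, 1, -13, 0, -13]
  [-18, -17, -10, -4, 0]
D(2):
  [0, -9, -14, -4, -15]
  [-20, 0, -5, -20, -14]
  [-18, -19, 0, 3, -11]
  [2, 1, -4, 0, -13]
  [-18, -17, -10, -4, 0]
D(3):
  [0, -9, -14, -4, -15]
  [-20, 0, -5, -2, -14]
  [-18, -19, 0, 3, -11]
  [2, 1, -4, 0, -13]
  [-18, -17, -10, -4, 0]
D(4):
  [0, -3, -8, -4, -15]
  [0, 0, -5, -2, -14]
  [5, 4, 0, 3, -10]
  [2, 1, -4, 0, -13]
  [-2, -3, -8, -4, 0]
D(5):
  [0, -3, -8, -4, -15]
  [0, 0, -5, -2, -14]
  [5, 4, 0, 3, -10]
  [2, 1, -4, 0, -13]
  [-2, -3, -8, -4, 0]
Answer: A* = [[0, -3, -8, -4, -15], [0, 0, -5, -2, -14], [5, 4, 0, 3, -10], [2, 1, -4, 0, -13], [-2, -3, -8, -4, 0]]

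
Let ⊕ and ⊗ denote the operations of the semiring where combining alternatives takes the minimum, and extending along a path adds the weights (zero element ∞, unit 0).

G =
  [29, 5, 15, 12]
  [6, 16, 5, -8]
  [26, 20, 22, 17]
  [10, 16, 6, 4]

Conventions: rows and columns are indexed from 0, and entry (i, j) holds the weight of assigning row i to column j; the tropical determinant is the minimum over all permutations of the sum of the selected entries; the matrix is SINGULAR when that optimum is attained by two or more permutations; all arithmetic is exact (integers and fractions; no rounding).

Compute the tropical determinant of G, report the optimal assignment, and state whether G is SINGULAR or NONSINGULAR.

σ = (0, 1, 2, 3): 29 + 16 + 22 + 4 = 71
σ = (0, 1, 3, 2): 29 + 16 + 17 + 6 = 68
σ = (0, 2, 1, 3): 29 + 5 + 20 + 4 = 58
σ = (0, 2, 3, 1): 29 + 5 + 17 + 16 = 67
σ = (0, 3, 1, 2): 29 + (-8) + 20 + 6 = 47
σ = (0, 3, 2, 1): 29 + (-8) + 22 + 16 = 59
σ = (1, 0, 2, 3): 5 + 6 + 22 + 4 = 37
σ = (1, 0, 3, 2): 5 + 6 + 17 + 6 = 34
σ = (1, 2, 0, 3): 5 + 5 + 26 + 4 = 40
σ = (1, 2, 3, 0): 5 + 5 + 17 + 10 = 37
σ = (1, 3, 0, 2): 5 + (-8) + 26 + 6 = 29
σ = (1, 3, 2, 0): 5 + (-8) + 22 + 10 = 29
σ = (2, 0, 1, 3): 15 + 6 + 20 + 4 = 45
σ = (2, 0, 3, 1): 15 + 6 + 17 + 16 = 54
σ = (2, 1, 0, 3): 15 + 16 + 26 + 4 = 61
σ = (2, 1, 3, 0): 15 + 16 + 17 + 10 = 58
σ = (2, 3, 0, 1): 15 + (-8) + 26 + 16 = 49
σ = (2, 3, 1, 0): 15 + (-8) + 20 + 10 = 37
σ = (3, 0, 1, 2): 12 + 6 + 20 + 6 = 44
σ = (3, 0, 2, 1): 12 + 6 + 22 + 16 = 56
σ = (3, 1, 0, 2): 12 + 16 + 26 + 6 = 60
σ = (3, 1, 2, 0): 12 + 16 + 22 + 10 = 60
σ = (3, 2, 0, 1): 12 + 5 + 26 + 16 = 59
σ = (3, 2, 1, 0): 12 + 5 + 20 + 10 = 47
Optimal value attained by: σ = (1, 3, 0, 2).
Answer: det⊕(G) = 29; verdict: SINGULAR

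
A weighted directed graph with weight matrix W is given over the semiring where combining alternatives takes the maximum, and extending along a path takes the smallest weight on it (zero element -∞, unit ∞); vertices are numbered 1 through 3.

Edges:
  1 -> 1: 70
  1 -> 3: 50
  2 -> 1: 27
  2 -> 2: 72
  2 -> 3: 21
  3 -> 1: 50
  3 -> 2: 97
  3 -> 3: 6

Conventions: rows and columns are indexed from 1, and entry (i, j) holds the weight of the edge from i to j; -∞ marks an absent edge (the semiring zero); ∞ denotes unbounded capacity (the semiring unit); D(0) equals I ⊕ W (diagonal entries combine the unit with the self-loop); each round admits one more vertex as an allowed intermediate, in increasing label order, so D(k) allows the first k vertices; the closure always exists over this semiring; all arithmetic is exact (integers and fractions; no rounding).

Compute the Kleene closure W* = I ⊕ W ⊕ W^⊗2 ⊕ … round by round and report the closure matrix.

D(0):
  [∞, -∞, 50]
  [27, ∞, 21]
  [50, 97, ∞]
D(1):
  [∞, -∞, 50]
  [27, ∞, 27]
  [50, 97, ∞]
D(2):
  [∞, -∞, 50]
  [27, ∞, 27]
  [50, 97, ∞]
D(3):
  [∞, 50, 50]
  [27, ∞, 27]
  [50, 97, ∞]
Answer: W* = [[∞, 50, 50], [27, ∞, 27], [50, 97, ∞]]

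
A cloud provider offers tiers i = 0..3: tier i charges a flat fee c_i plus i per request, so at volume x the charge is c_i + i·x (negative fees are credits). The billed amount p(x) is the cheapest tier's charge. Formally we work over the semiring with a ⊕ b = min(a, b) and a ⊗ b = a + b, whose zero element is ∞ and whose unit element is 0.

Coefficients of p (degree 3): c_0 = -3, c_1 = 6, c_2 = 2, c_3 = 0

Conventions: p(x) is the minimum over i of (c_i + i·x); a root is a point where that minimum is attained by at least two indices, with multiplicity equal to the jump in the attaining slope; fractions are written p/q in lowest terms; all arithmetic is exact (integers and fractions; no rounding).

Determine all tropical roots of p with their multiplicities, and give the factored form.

hull edge (i=0, c=-3) to (i=3, c=0): slope 1, span 3
Factored form: p(x) = 0 ⊗ (x ⊕ (-1)) ⊗ (x ⊕ (-1)) ⊗ (x ⊕ (-1))
Answer: roots = -1 (mult 3)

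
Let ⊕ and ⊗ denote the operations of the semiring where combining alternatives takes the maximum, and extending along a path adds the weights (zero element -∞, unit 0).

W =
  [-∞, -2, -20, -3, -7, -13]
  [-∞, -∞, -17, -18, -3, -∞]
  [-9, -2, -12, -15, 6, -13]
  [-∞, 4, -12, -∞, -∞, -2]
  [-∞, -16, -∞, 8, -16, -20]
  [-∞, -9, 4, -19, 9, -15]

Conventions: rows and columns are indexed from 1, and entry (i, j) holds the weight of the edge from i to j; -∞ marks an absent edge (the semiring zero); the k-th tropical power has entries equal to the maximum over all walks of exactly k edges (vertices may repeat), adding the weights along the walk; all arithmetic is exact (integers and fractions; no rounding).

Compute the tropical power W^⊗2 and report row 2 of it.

W^⊗2:
  [-29, 1, -9, 1, -4, -5]
  [-26, -14, -29, 5, -11, -20]
  [-21, -10, -9, 14, -4, -14]
  [-21, -11, 2, -14, 7, -17]
  [-∞, 12, -4, -8, -11, 6]
  [-5, 2, -8, 17, 10, -9]
Answer: row 2 of W^⊗2 = [-26, -14, -29, 5, -11, -20]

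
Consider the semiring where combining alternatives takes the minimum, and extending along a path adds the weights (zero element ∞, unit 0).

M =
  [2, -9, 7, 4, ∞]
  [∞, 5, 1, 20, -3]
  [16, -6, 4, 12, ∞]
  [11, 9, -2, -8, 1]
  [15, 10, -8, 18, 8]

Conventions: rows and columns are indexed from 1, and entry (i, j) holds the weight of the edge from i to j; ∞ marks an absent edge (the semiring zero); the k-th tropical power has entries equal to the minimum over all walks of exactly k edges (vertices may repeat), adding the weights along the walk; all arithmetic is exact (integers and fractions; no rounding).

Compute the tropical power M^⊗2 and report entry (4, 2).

M^⊗2:
  [4, -7, -8, -4, -12]
  [12, -5, -11, 12, 2]
  [18, -2, -5, 4, -9]
  [3, -8, -10, -16, -7]
  [8, -14, -4, 4, 7]
Key observation: the optimum is the walk 4->3->2, with weight (-2) + (-6) = -8.
Optimal value attained by: walk 4->3->2.
Answer: (M^⊗2)[4][2] = -8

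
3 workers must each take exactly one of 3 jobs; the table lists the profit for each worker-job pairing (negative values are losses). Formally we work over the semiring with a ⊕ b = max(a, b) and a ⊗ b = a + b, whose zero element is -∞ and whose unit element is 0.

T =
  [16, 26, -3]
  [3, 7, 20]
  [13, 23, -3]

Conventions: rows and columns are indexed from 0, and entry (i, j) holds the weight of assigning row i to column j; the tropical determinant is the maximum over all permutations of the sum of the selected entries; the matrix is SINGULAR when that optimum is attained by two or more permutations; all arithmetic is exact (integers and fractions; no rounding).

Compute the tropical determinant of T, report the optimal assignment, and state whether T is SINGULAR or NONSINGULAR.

σ = (0, 1, 2): 16 + 7 + (-3) = 20
σ = (0, 2, 1): 16 + 20 + 23 = 59
σ = (1, 0, 2): 26 + 3 + (-3) = 26
σ = (1, 2, 0): 26 + 20 + 13 = 59
σ = (2, 0, 1): (-3) + 3 + 23 = 23
σ = (2, 1, 0): (-3) + 7 + 13 = 17
Optimal value attained by: σ = (0, 2, 1).
Answer: det⊕(T) = 59; verdict: SINGULAR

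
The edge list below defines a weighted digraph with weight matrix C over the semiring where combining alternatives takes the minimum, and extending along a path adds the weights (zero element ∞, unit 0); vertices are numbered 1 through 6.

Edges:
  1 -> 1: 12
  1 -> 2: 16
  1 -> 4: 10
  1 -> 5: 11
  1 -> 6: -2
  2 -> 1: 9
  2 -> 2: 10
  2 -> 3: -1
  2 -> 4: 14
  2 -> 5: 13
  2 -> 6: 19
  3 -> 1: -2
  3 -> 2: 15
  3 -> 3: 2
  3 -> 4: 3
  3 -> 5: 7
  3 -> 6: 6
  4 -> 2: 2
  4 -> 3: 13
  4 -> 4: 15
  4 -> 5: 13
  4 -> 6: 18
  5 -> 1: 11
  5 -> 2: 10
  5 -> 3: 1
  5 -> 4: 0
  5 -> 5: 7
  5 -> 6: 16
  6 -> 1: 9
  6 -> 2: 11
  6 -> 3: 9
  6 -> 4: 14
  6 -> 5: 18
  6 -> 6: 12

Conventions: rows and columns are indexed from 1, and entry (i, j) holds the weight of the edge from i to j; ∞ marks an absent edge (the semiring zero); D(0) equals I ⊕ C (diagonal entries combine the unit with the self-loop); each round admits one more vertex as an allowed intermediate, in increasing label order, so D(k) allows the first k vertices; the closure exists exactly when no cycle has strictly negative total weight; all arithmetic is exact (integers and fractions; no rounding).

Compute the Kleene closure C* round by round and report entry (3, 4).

D(0):
  [0, 16, ∞, 10, 11, -2]
  [9, 0, -1, 14, 13, 19]
  [-2, 15, 0, 3, 7, 6]
  [∞, 2, 13, 0, 13, 18]
  [11, 10, 1, 0, 0, 16]
  [9, 11, 9, 14, 18, 0]
D(1):
  [0, 16, ∞, 10, 11, -2]
  [9, 0, -1, 14, 13, 7]
  [-2, 14, 0, 3, 7, -4]
  [∞, 2, 13, 0, 13, 18]
  [11, 10, 1, 0, 0, 9]
  [9, 11, 9, 14, 18, 0]
D(2):
  [0, 16, 15, 10, 11, -2]
  [9, 0, -1, 14, 13, 7]
  [-2, 14, 0, 3, 7, -4]
  [11, 2, 1, 0, 13, 9]
  [11, 10, 1, 0, 0, 9]
  [9, 11, 9, 14, 18, 0]
D(3):
  [0, 16, 15, 10, 11, -2]
  [-3, 0, -1, 2, 6, -5]
  [-2, 14, 0, 3, 7, -4]
  [-1, 2, 1, 0, 8, -3]
  [-1, 10, 1, 0, 0, -3]
  [7, 11, 9, 12, 16, 0]
D(4):
  [0, 12, 11, 10, 11, -2]
  [-3, 0, -1, 2, 6, -5]
  [-2, 5, 0, 3, 7, -4]
  [-1, 2, 1, 0, 8, -3]
  [-1, 2, 1, 0, 0, -3]
  [7, 11, 9, 12, 16, 0]
D(5):
  [0, 12, 11, 10, 11, -2]
  [-3, 0, -1, 2, 6, -5]
  [-2, 5, 0, 3, 7, -4]
  [-1, 2, 1, 0, 8, -3]
  [-1, 2, 1, 0, 0, -3]
  [7, 11, 9, 12, 16, 0]
D(6):
  [0, 9, 7, 10, 11, -2]
  [-3, 0, -1, 2, 6, -5]
  [-2, 5, 0, 3, 7, -4]
  [-1, 2, 1, 0, 8, -3]
  [-1, 2, 1, 0, 0, -3]
  [7, 11, 9, 12, 16, 0]
Answer: C*[3][4] = 3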